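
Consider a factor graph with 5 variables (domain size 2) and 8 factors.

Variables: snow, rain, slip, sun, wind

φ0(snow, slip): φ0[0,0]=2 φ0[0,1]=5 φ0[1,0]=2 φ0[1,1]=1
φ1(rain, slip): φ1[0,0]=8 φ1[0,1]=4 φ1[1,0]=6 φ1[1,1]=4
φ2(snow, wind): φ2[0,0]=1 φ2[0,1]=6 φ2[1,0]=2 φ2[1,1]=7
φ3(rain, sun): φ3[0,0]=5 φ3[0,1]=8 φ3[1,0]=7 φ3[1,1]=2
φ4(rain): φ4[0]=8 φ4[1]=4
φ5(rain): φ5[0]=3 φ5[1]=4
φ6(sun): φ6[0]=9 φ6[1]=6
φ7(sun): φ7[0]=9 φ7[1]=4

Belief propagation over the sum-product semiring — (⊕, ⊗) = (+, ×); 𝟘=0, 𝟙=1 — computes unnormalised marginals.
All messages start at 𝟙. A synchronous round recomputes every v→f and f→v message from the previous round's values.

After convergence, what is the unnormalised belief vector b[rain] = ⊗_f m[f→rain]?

b[rain] = [6189696, 3621120]

init: all messages = 𝟙 over 2 values
r1 m[φ0→snow] = [7, 3]
r1 m[φ0→slip] = [4, 6]
r1 m[φ1→rain] = [12, 10]
r1 m[φ1→slip] = [14, 8]
r1 m[φ2→snow] = [7, 9]
r1 m[φ2→wind] = [3, 13]
r1 m[φ3→rain] = [13, 9]
r1 m[φ3→sun] = [12, 10]
r1 m[φ4→rain] = [8, 4]
r1 m[φ5→rain] = [3, 4]
r1 m[φ6→sun] = [9, 6]
r1 m[φ7→sun] = [9, 4]
r1 m[snow→φ0] = [1, 1]
r1 m[snow→φ2] = [1, 1]
r1 m[rain→φ1] = [1, 1]
r1 m[rain→φ3] = [1, 1]
r1 m[rain→φ4] = [1, 1]
r1 m[rain→φ5] = [1, 1]
r1 m[slip→φ0] = [1, 1]
r1 m[slip→φ1] = [1, 1]
r1 m[sun→φ3] = [1, 1]
r1 m[sun→φ6] = [1, 1]
r1 m[sun→φ7] = [1, 1]
r1 m[wind→φ2] = [1, 1]
r2 m[φ0→snow] = [7, 3]
r2 m[φ0→slip] = [4, 6]
r2 m[φ1→rain] = [12, 10]
r2 m[φ1→slip] = [14, 8]
r2 m[φ2→snow] = [7, 9]
r2 m[φ2→wind] = [3, 13]
r2 m[φ3→rain] = [13, 9]
r2 m[φ3→sun] = [12, 10]
r2 m[φ4→rain] = [8, 4]
r2 m[φ5→rain] = [3, 4]
r2 m[φ6→sun] = [9, 6]
r2 m[φ7→sun] = [9, 4]
r2 m[snow→φ0] = [7, 9]
r2 m[snow→φ2] = [7, 3]
r2 m[rain→φ1] = [312, 144]
r2 m[rain→φ3] = [288, 160]
r2 m[rain→φ4] = [468, 360]
r2 m[rain→φ5] = [1248, 360]
r2 m[slip→φ0] = [14, 8]
r2 m[slip→φ1] = [4, 6]
r2 m[sun→φ3] = [81, 24]
r2 m[sun→φ6] = [108, 40]
r2 m[sun→φ7] = [108, 60]
r2 m[wind→φ2] = [1, 1]
r3 m[φ0→snow] = [68, 36]
r3 m[φ0→slip] = [32, 44]
r3 m[φ1→rain] = [56, 48]
r3 m[φ1→slip] = [3360, 1824]
r3 m[φ2→snow] = [7, 9]
r3 m[φ2→wind] = [13, 63]
r3 m[φ3→rain] = [597, 615]
r3 m[φ3→sun] = [2560, 2624]
r3 m[φ4→rain] = [8, 4]
r3 m[φ5→rain] = [3, 4]
r3 m[φ6→sun] = [9, 6]
r3 m[φ7→sun] = [9, 4]
r3 m[snow→φ0] = [7, 9]
r3 m[snow→φ2] = [7, 3]
r3 m[rain→φ1] = [312, 144]
r3 m[rain→φ3] = [288, 160]
r3 m[rain→φ4] = [468, 360]
r3 m[rain→φ5] = [1248, 360]
r3 m[slip→φ0] = [14, 8]
r3 m[slip→φ1] = [4, 6]
r3 m[sun→φ3] = [81, 24]
r3 m[sun→φ6] = [108, 40]
r3 m[sun→φ7] = [108, 60]
r3 m[wind→φ2] = [1, 1]
r4 m[φ0→snow] = [68, 36]
r4 m[φ0→slip] = [32, 44]
r4 m[φ1→rain] = [56, 48]
r4 m[φ1→slip] = [3360, 1824]
r4 m[φ2→snow] = [7, 9]
r4 m[φ2→wind] = [13, 63]
r4 m[φ3→rain] = [597, 615]
r4 m[φ3→sun] = [2560, 2624]
r4 m[φ4→rain] = [8, 4]
r4 m[φ5→rain] = [3, 4]
r4 m[φ6→sun] = [9, 6]
r4 m[φ7→sun] = [9, 4]
r4 m[snow→φ0] = [7, 9]
r4 m[snow→φ2] = [68, 36]
r4 m[rain→φ1] = [14328, 9840]
r4 m[rain→φ3] = [1344, 768]
r4 m[rain→φ4] = [100296, 118080]
r4 m[rain→φ5] = [267456, 118080]
r4 m[slip→φ0] = [3360, 1824]
r4 m[slip→φ1] = [32, 44]
r4 m[sun→φ3] = [81, 24]
r4 m[sun→φ6] = [23040, 10496]
r4 m[sun→φ7] = [23040, 15744]
r4 m[wind→φ2] = [1, 1]
r5 m[φ0→snow] = [15840, 8544]
r5 m[φ0→slip] = [32, 44]
r5 m[φ1→rain] = [432, 368]
r5 m[φ1→slip] = [173664, 96672]
r5 m[φ2→snow] = [7, 9]
r5 m[φ2→wind] = [140, 660]
r5 m[φ3→rain] = [597, 615]
r5 m[φ3→sun] = [12096, 12288]
r5 m[φ4→rain] = [8, 4]
r5 m[φ5→rain] = [3, 4]
r5 m[φ6→sun] = [9, 6]
r5 m[φ7→sun] = [9, 4]
r5 m[snow→φ0] = [7, 9]
r5 m[snow→φ2] = [68, 36]
r5 m[rain→φ1] = [14328, 9840]
r5 m[rain→φ3] = [1344, 768]
r5 m[rain→φ4] = [100296, 118080]
r5 m[rain→φ5] = [267456, 118080]
r5 m[slip→φ0] = [3360, 1824]
r5 m[slip→φ1] = [32, 44]
r5 m[sun→φ3] = [81, 24]
r5 m[sun→φ6] = [23040, 10496]
r5 m[sun→φ7] = [23040, 15744]
r5 m[wind→φ2] = [1, 1]
r6 m[φ0→snow] = [15840, 8544]
r6 m[φ0→slip] = [32, 44]
r6 m[φ1→rain] = [432, 368]
r6 m[φ1→slip] = [173664, 96672]
r6 m[φ2→snow] = [7, 9]
r6 m[φ2→wind] = [140, 660]
r6 m[φ3→rain] = [597, 615]
r6 m[φ3→sun] = [12096, 12288]
r6 m[φ4→rain] = [8, 4]
r6 m[φ5→rain] = [3, 4]
r6 m[φ6→sun] = [9, 6]
r6 m[φ7→sun] = [9, 4]
r6 m[snow→φ0] = [7, 9]
r6 m[snow→φ2] = [15840, 8544]
r6 m[rain→φ1] = [14328, 9840]
r6 m[rain→φ3] = [10368, 5888]
r6 m[rain→φ4] = [773712, 905280]
r6 m[rain→φ5] = [2063232, 905280]
r6 m[slip→φ0] = [173664, 96672]
r6 m[slip→φ1] = [32, 44]
r6 m[sun→φ3] = [81, 24]
r6 m[sun→φ6] = [108864, 49152]
r6 m[sun→φ7] = [108864, 73728]
r6 m[wind→φ2] = [1, 1]
r7 m[φ0→snow] = [830688, 444000]
r7 m[φ0→slip] = [32, 44]
r7 m[φ1→rain] = [432, 368]
r7 m[φ1→slip] = [173664, 96672]
r7 m[φ2→snow] = [7, 9]
r7 m[φ2→wind] = [32928, 154848]
r7 m[φ3→rain] = [597, 615]
r7 m[φ3→sun] = [93056, 94720]
r7 m[φ4→rain] = [8, 4]
r7 m[φ5→rain] = [3, 4]
r7 m[φ6→sun] = [9, 6]
r7 m[φ7→sun] = [9, 4]
r7 m[snow→φ0] = [7, 9]
r7 m[snow→φ2] = [15840, 8544]
r7 m[rain→φ1] = [14328, 9840]
r7 m[rain→φ3] = [10368, 5888]
r7 m[rain→φ4] = [773712, 905280]
r7 m[rain→φ5] = [2063232, 905280]
r7 m[slip→φ0] = [173664, 96672]
r7 m[slip→φ1] = [32, 44]
r7 m[sun→φ3] = [81, 24]
r7 m[sun→φ6] = [108864, 49152]
r7 m[sun→φ7] = [108864, 73728]
r7 m[wind→φ2] = [1, 1]
r8 m[φ0→snow] = [830688, 444000]
r8 m[φ0→slip] = [32, 44]
r8 m[φ1→rain] = [432, 368]
r8 m[φ1→slip] = [173664, 96672]
r8 m[φ2→snow] = [7, 9]
r8 m[φ2→wind] = [32928, 154848]
r8 m[φ3→rain] = [597, 615]
r8 m[φ3→sun] = [93056, 94720]
r8 m[φ4→rain] = [8, 4]
r8 m[φ5→rain] = [3, 4]
r8 m[φ6→sun] = [9, 6]
r8 m[φ7→sun] = [9, 4]
r8 m[snow→φ0] = [7, 9]
r8 m[snow→φ2] = [830688, 444000]
r8 m[rain→φ1] = [14328, 9840]
r8 m[rain→φ3] = [10368, 5888]
r8 m[rain→φ4] = [773712, 905280]
r8 m[rain→φ5] = [2063232, 905280]
r8 m[slip→φ0] = [173664, 96672]
r8 m[slip→φ1] = [32, 44]
r8 m[sun→φ3] = [81, 24]
r8 m[sun→φ6] = [837504, 378880]
r8 m[sun→φ7] = [837504, 568320]
r8 m[wind→φ2] = [1, 1]
r9 m[φ0→snow] = [830688, 444000]
r9 m[φ0→slip] = [32, 44]
r9 m[φ1→rain] = [432, 368]
r9 m[φ1→slip] = [173664, 96672]
r9 m[φ2→snow] = [7, 9]
r9 m[φ2→wind] = [1718688, 8092128]
r9 m[φ3→rain] = [597, 615]
r9 m[φ3→sun] = [93056, 94720]
r9 m[φ4→rain] = [8, 4]
r9 m[φ5→rain] = [3, 4]
r9 m[φ6→sun] = [9, 6]
r9 m[φ7→sun] = [9, 4]
r9 m[snow→φ0] = [7, 9]
r9 m[snow→φ2] = [830688, 444000]
r9 m[rain→φ1] = [14328, 9840]
r9 m[rain→φ3] = [10368, 5888]
r9 m[rain→φ4] = [773712, 905280]
r9 m[rain→φ5] = [2063232, 905280]
r9 m[slip→φ0] = [173664, 96672]
r9 m[slip→φ1] = [32, 44]
r9 m[sun→φ3] = [81, 24]
r9 m[sun→φ6] = [837504, 378880]
r9 m[sun→φ7] = [837504, 568320]
r9 m[wind→φ2] = [1, 1]
r10 m[φ0→snow] = [830688, 444000]
r10 m[φ0→slip] = [32, 44]
r10 m[φ1→rain] = [432, 368]
r10 m[φ1→slip] = [173664, 96672]
r10 m[φ2→snow] = [7, 9]
r10 m[φ2→wind] = [1718688, 8092128]
r10 m[φ3→rain] = [597, 615]
r10 m[φ3→sun] = [93056, 94720]
r10 m[φ4→rain] = [8, 4]
r10 m[φ5→rain] = [3, 4]
r10 m[φ6→sun] = [9, 6]
r10 m[φ7→sun] = [9, 4]
r10 m[snow→φ0] = [7, 9]
r10 m[snow→φ2] = [830688, 444000]
r10 m[rain→φ1] = [14328, 9840]
r10 m[rain→φ3] = [10368, 5888]
r10 m[rain→φ4] = [773712, 905280]
r10 m[rain→φ5] = [2063232, 905280]
r10 m[slip→φ0] = [173664, 96672]
r10 m[slip→φ1] = [32, 44]
r10 m[sun→φ3] = [81, 24]
r10 m[sun→φ6] = [837504, 378880]
r10 m[sun→φ7] = [837504, 568320]
r10 m[wind→φ2] = [1, 1]
fixed point reached at round 10
b[rain] = ⊗ incoming = [6189696, 3621120]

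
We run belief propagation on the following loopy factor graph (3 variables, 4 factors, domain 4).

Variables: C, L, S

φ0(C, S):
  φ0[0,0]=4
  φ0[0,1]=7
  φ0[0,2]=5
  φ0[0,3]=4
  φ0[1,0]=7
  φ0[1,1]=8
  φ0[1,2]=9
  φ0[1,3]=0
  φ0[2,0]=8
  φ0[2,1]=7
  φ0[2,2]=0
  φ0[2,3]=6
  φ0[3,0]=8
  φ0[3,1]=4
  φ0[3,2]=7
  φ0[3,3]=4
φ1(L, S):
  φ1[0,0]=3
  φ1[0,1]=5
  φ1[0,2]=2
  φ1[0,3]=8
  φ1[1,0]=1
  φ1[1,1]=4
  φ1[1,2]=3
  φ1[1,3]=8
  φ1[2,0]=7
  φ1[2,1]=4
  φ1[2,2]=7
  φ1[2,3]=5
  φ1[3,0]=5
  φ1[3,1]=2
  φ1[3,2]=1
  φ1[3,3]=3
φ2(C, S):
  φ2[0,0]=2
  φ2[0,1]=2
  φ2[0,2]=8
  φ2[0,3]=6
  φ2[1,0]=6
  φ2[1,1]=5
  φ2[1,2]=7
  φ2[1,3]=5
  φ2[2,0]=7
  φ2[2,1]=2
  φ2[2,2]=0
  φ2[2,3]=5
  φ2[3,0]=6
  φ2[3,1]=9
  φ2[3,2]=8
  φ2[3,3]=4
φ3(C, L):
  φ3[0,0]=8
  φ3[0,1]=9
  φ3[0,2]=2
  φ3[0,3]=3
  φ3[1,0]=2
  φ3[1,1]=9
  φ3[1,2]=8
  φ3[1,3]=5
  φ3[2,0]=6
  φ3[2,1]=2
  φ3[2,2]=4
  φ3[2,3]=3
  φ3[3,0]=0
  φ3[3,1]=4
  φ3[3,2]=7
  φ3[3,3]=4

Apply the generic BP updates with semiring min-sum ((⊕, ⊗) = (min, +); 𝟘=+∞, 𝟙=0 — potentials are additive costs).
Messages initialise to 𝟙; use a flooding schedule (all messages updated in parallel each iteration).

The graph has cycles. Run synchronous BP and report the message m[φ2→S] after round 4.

message @ round 4 = [8, 4, 2, 7]

init: all messages = 𝟙 over 4 values
r1 m[φ0→C] = [4, 0, 0, 4]
r1 m[φ0→S] = [4, 4, 0, 0]
r1 m[φ1→L] = [2, 1, 4, 1]
r1 m[φ1→S] = [1, 2, 1, 3]
r1 m[φ2→C] = [2, 5, 0, 4]
r1 m[φ2→S] = [2, 2, 0, 4]
r1 m[φ3→C] = [2, 2, 2, 0]
r1 m[φ3→L] = [0, 2, 2, 3]
r1 m[C→φ0] = [0, 0, 0, 0]
r1 m[C→φ2] = [0, 0, 0, 0]
r1 m[C→φ3] = [0, 0, 0, 0]
r1 m[L→φ1] = [0, 0, 0, 0]
r1 m[L→φ3] = [0, 0, 0, 0]
r1 m[S→φ0] = [0, 0, 0, 0]
r1 m[S→φ1] = [0, 0, 0, 0]
r1 m[S→φ2] = [0, 0, 0, 0]
r2 m[φ0→C] = [4, 0, 0, 4]
r2 m[φ0→S] = [4, 4, 0, 0]
r2 m[φ1→L] = [2, 1, 4, 1]
r2 m[φ1→S] = [1, 2, 1, 3]
r2 m[φ2→C] = [2, 5, 0, 4]
r2 m[φ2→S] = [2, 2, 0, 4]
r2 m[φ3→C] = [2, 2, 2, 0]
r2 m[φ3→L] = [0, 2, 2, 3]
r2 m[C→φ0] = [4, 7, 2, 4]
r2 m[C→φ2] = [6, 2, 2, 4]
r2 m[C→φ3] = [6, 5, 0, 8]
r2 m[L→φ1] = [0, 2, 2, 3]
r2 m[L→φ3] = [2, 1, 4, 1]
r2 m[S→φ0] = [3, 4, 1, 7]
r2 m[S→φ1] = [6, 6, 0, 4]
r2 m[S→φ2] = [5, 6, 1, 3]
r3 m[φ0→C] = [6, 7, 1, 8]
r3 m[φ0→S] = [8, 8, 2, 7]
r3 m[φ1→L] = [2, 3, 7, 1]
r3 m[φ1→S] = [3, 5, 2, 6]
r3 m[φ2→C] = [7, 8, 1, 7]
r3 m[φ2→S] = [8, 4, 2, 7]
r3 m[φ3→C] = [4, 4, 3, 2]
r3 m[φ3→L] = [6, 2, 4, 3]
r3 m[C→φ0] = [4, 7, 2, 4]
r3 m[C→φ2] = [6, 2, 2, 4]
r3 m[C→φ3] = [6, 5, 0, 8]
r3 m[L→φ1] = [0, 2, 2, 3]
r3 m[L→φ3] = [2, 1, 4, 1]
r3 m[S→φ0] = [3, 4, 1, 7]
r3 m[S→φ1] = [6, 6, 0, 4]
r3 m[S→φ2] = [5, 6, 1, 3]
r4 m[φ0→C] = [6, 7, 1, 8]
r4 m[φ0→S] = [8, 8, 2, 7]
r4 m[φ1→L] = [2, 3, 7, 1]
r4 m[φ1→S] = [3, 5, 2, 6]
r4 m[φ2→C] = [7, 8, 1, 7]
r4 m[φ2→S] = [8, 4, 2, 7]
r4 m[φ3→C] = [4, 4, 3, 2]
r4 m[φ3→L] = [6, 2, 4, 3]
r4 m[C→φ0] = [11, 12, 4, 9]
r4 m[C→φ2] = [10, 11, 4, 10]
r4 m[C→φ3] = [13, 15, 2, 15]
r4 m[L→φ1] = [6, 2, 4, 3]
r4 m[L→φ3] = [2, 3, 7, 1]
r4 m[S→φ0] = [11, 9, 4, 13]
r4 m[S→φ1] = [16, 12, 4, 14]
r4 m[S→φ2] = [11, 13, 4, 13]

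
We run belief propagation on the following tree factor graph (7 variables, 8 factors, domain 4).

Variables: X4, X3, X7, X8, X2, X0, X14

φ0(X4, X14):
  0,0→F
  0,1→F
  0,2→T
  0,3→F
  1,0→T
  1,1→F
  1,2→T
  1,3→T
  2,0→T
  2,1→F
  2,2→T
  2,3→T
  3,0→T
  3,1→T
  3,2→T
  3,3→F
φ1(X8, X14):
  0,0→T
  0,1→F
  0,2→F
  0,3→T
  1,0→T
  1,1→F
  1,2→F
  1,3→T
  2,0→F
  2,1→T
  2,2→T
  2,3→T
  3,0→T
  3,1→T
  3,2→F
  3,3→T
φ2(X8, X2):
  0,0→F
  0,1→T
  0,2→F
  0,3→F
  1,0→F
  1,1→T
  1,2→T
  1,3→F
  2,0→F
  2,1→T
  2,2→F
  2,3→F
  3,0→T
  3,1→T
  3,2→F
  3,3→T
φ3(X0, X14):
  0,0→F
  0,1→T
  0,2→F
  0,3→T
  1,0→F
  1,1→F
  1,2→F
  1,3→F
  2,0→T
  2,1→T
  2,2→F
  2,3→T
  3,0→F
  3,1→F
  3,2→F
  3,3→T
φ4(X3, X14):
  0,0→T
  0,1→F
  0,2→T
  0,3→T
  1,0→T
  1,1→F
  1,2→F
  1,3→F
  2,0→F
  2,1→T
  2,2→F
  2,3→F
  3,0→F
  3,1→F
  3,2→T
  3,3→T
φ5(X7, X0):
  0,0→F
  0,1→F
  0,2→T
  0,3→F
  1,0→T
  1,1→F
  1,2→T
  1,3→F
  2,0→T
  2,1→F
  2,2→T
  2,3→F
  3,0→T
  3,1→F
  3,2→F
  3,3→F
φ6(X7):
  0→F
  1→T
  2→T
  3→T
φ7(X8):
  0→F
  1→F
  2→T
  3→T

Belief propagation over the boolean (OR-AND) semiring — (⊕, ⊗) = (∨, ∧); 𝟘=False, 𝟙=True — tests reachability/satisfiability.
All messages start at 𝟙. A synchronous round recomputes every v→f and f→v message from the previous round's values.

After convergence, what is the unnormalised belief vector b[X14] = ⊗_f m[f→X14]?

init: all messages = 𝟙 over 4 values
r1 m[φ0→X4] = [T, T, T, T]
r1 m[φ0→X14] = [T, T, T, T]
r1 m[φ1→X8] = [T, T, T, T]
r1 m[φ1→X14] = [T, T, T, T]
r1 m[φ2→X8] = [T, T, T, T]
r1 m[φ2→X2] = [T, T, T, T]
r1 m[φ3→X0] = [T, F, T, T]
r1 m[φ3→X14] = [T, T, F, T]
r1 m[φ4→X3] = [T, T, T, T]
r1 m[φ4→X14] = [T, T, T, T]
r1 m[φ5→X7] = [T, T, T, T]
r1 m[φ5→X0] = [T, F, T, F]
r1 m[φ6→X7] = [F, T, T, T]
r1 m[φ7→X8] = [F, F, T, T]
r1 m[X4→φ0] = [T, T, T, T]
r1 m[X3→φ4] = [T, T, T, T]
r1 m[X7→φ5] = [T, T, T, T]
r1 m[X7→φ6] = [T, T, T, T]
r1 m[X8→φ1] = [T, T, T, T]
r1 m[X8→φ2] = [T, T, T, T]
r1 m[X8→φ7] = [T, T, T, T]
r1 m[X2→φ2] = [T, T, T, T]
r1 m[X0→φ3] = [T, T, T, T]
r1 m[X0→φ5] = [T, T, T, T]
r1 m[X14→φ0] = [T, T, T, T]
r1 m[X14→φ1] = [T, T, T, T]
r1 m[X14→φ3] = [T, T, T, T]
r1 m[X14→φ4] = [T, T, T, T]
r2 m[φ0→X4] = [T, T, T, T]
r2 m[φ0→X14] = [T, T, T, T]
r2 m[φ1→X8] = [T, T, T, T]
r2 m[φ1→X14] = [T, T, T, T]
r2 m[φ2→X8] = [T, T, T, T]
r2 m[φ2→X2] = [T, T, T, T]
r2 m[φ3→X0] = [T, F, T, T]
r2 m[φ3→X14] = [T, T, F, T]
r2 m[φ4→X3] = [T, T, T, T]
r2 m[φ4→X14] = [T, T, T, T]
r2 m[φ5→X7] = [T, T, T, T]
r2 m[φ5→X0] = [T, F, T, F]
r2 m[φ6→X7] = [F, T, T, T]
r2 m[φ7→X8] = [F, F, T, T]
r2 m[X4→φ0] = [T, T, T, T]
r2 m[X3→φ4] = [T, T, T, T]
r2 m[X7→φ5] = [F, T, T, T]
r2 m[X7→φ6] = [T, T, T, T]
r2 m[X8→φ1] = [F, F, T, T]
r2 m[X8→φ2] = [F, F, T, T]
r2 m[X8→φ7] = [T, T, T, T]
r2 m[X2→φ2] = [T, T, T, T]
r2 m[X0→φ3] = [T, F, T, F]
r2 m[X0→φ5] = [T, F, T, T]
r2 m[X14→φ0] = [T, T, F, T]
r2 m[X14→φ1] = [T, T, F, T]
r2 m[X14→φ3] = [T, T, T, T]
r2 m[X14→φ4] = [T, T, F, T]
r3 m[φ0→X4] = [F, T, T, T]
r3 m[φ0→X14] = [T, T, T, T]
r3 m[φ1→X8] = [T, T, T, T]
r3 m[φ1→X14] = [T, T, T, T]
r3 m[φ2→X8] = [T, T, T, T]
r3 m[φ2→X2] = [T, T, F, T]
r3 m[φ3→X0] = [T, F, T, T]
r3 m[φ3→X14] = [T, T, F, T]
r3 m[φ4→X3] = [T, T, T, T]
r3 m[φ4→X14] = [T, T, T, T]
r3 m[φ5→X7] = [T, T, T, T]
r3 m[φ5→X0] = [T, F, T, F]
r3 m[φ6→X7] = [F, T, T, T]
r3 m[φ7→X8] = [F, F, T, T]
r3 m[X4→φ0] = [T, T, T, T]
r3 m[X3→φ4] = [T, T, T, T]
r3 m[X7→φ5] = [F, T, T, T]
r3 m[X7→φ6] = [T, T, T, T]
r3 m[X8→φ1] = [F, F, T, T]
r3 m[X8→φ2] = [F, F, T, T]
r3 m[X8→φ7] = [T, T, T, T]
r3 m[X2→φ2] = [T, T, T, T]
r3 m[X0→φ3] = [T, F, T, F]
r3 m[X0→φ5] = [T, F, T, T]
r3 m[X14→φ0] = [T, T, F, T]
r3 m[X14→φ1] = [T, T, F, T]
r3 m[X14→φ3] = [T, T, T, T]
r3 m[X14→φ4] = [T, T, F, T]
r4 m[φ0→X4] = [F, T, T, T]
r4 m[φ0→X14] = [T, T, T, T]
r4 m[φ1→X8] = [T, T, T, T]
r4 m[φ1→X14] = [T, T, T, T]
r4 m[φ2→X8] = [T, T, T, T]
r4 m[φ2→X2] = [T, T, F, T]
r4 m[φ3→X0] = [T, F, T, T]
r4 m[φ3→X14] = [T, T, F, T]
r4 m[φ4→X3] = [T, T, T, T]
r4 m[φ4→X14] = [T, T, T, T]
r4 m[φ5→X7] = [T, T, T, T]
r4 m[φ5→X0] = [T, F, T, F]
r4 m[φ6→X7] = [F, T, T, T]
r4 m[φ7→X8] = [F, F, T, T]
r4 m[X4→φ0] = [T, T, T, T]
r4 m[X3→φ4] = [T, T, T, T]
r4 m[X7→φ5] = [F, T, T, T]
r4 m[X7→φ6] = [T, T, T, T]
r4 m[X8→φ1] = [F, F, T, T]
r4 m[X8→φ2] = [F, F, T, T]
r4 m[X8→φ7] = [T, T, T, T]
r4 m[X2→φ2] = [T, T, T, T]
r4 m[X0→φ3] = [T, F, T, F]
r4 m[X0→φ5] = [T, F, T, T]
r4 m[X14→φ0] = [T, T, F, T]
r4 m[X14→φ1] = [T, T, F, T]
r4 m[X14→φ3] = [T, T, T, T]
r4 m[X14→φ4] = [T, T, F, T]
fixed point reached at round 4
b[X14] = ⊗ incoming = [T, T, F, T]

b[X14] = [T, T, F, T]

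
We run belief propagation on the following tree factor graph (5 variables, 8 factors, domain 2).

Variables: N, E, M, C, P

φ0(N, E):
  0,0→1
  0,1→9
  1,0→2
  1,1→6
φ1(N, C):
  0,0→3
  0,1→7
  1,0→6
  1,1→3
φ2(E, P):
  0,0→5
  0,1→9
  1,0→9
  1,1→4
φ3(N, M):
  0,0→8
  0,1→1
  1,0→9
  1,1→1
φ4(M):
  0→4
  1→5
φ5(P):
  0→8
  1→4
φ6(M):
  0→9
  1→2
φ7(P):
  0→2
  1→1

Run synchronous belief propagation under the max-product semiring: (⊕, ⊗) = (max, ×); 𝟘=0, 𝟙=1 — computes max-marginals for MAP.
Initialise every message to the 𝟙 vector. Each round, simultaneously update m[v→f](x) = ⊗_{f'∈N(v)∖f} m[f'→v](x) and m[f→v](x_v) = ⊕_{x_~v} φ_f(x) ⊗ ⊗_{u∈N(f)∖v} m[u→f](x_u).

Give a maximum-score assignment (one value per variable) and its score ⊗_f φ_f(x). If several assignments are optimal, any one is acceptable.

init: all messages = 𝟙 over 2 values
r1 m[φ0→N] = [9, 6]
r1 m[φ0→E] = [2, 9]
r1 m[φ1→N] = [7, 6]
r1 m[φ1→C] = [6, 7]
r1 m[φ2→E] = [9, 9]
r1 m[φ2→P] = [9, 9]
r1 m[φ3→N] = [8, 9]
r1 m[φ3→M] = [9, 1]
r1 m[φ4→M] = [4, 5]
r1 m[φ5→P] = [8, 4]
r1 m[φ6→M] = [9, 2]
r1 m[φ7→P] = [2, 1]
r1 m[N→φ0] = [1, 1]
r1 m[N→φ1] = [1, 1]
r1 m[N→φ3] = [1, 1]
r1 m[E→φ0] = [1, 1]
r1 m[E→φ2] = [1, 1]
r1 m[M→φ3] = [1, 1]
r1 m[M→φ4] = [1, 1]
r1 m[M→φ6] = [1, 1]
r1 m[C→φ1] = [1, 1]
r1 m[P→φ2] = [1, 1]
r1 m[P→φ5] = [1, 1]
r1 m[P→φ7] = [1, 1]
r2 m[φ0→N] = [9, 6]
r2 m[φ0→E] = [2, 9]
r2 m[φ1→N] = [7, 6]
r2 m[φ1→C] = [6, 7]
r2 m[φ2→E] = [9, 9]
r2 m[φ2→P] = [9, 9]
r2 m[φ3→N] = [8, 9]
r2 m[φ3→M] = [9, 1]
r2 m[φ4→M] = [4, 5]
r2 m[φ5→P] = [8, 4]
r2 m[φ6→M] = [9, 2]
r2 m[φ7→P] = [2, 1]
r2 m[N→φ0] = [56, 54]
r2 m[N→φ1] = [72, 54]
r2 m[N→φ3] = [63, 36]
r2 m[E→φ0] = [9, 9]
r2 m[E→φ2] = [2, 9]
r2 m[M→φ3] = [36, 10]
r2 m[M→φ4] = [81, 2]
r2 m[M→φ6] = [36, 5]
r2 m[C→φ1] = [1, 1]
r2 m[P→φ2] = [16, 4]
r2 m[P→φ5] = [18, 9]
r2 m[P→φ7] = [72, 36]
r3 m[φ0→N] = [81, 54]
r3 m[φ0→E] = [108, 504]
r3 m[φ1→N] = [7, 6]
r3 m[φ1→C] = [324, 504]
r3 m[φ2→E] = [80, 144]
r3 m[φ2→P] = [81, 36]
r3 m[φ3→N] = [288, 324]
r3 m[φ3→M] = [504, 63]
r3 m[φ4→M] = [4, 5]
r3 m[φ5→P] = [8, 4]
r3 m[φ6→M] = [9, 2]
r3 m[φ7→P] = [2, 1]
r3 m[N→φ0] = [56, 54]
r3 m[N→φ1] = [72, 54]
r3 m[N→φ3] = [63, 36]
r3 m[E→φ0] = [9, 9]
r3 m[E→φ2] = [2, 9]
r3 m[M→φ3] = [36, 10]
r3 m[M→φ4] = [81, 2]
r3 m[M→φ6] = [36, 5]
r3 m[C→φ1] = [1, 1]
r3 m[P→φ2] = [16, 4]
r3 m[P→φ5] = [18, 9]
r3 m[P→φ7] = [72, 36]
r4 m[φ0→N] = [81, 54]
r4 m[φ0→E] = [108, 504]
r4 m[φ1→N] = [7, 6]
r4 m[φ1→C] = [324, 504]
r4 m[φ2→E] = [80, 144]
r4 m[φ2→P] = [81, 36]
r4 m[φ3→N] = [288, 324]
r4 m[φ3→M] = [504, 63]
r4 m[φ4→M] = [4, 5]
r4 m[φ5→P] = [8, 4]
r4 m[φ6→M] = [9, 2]
r4 m[φ7→P] = [2, 1]
r4 m[N→φ0] = [2016, 1944]
r4 m[N→φ1] = [23328, 17496]
r4 m[N→φ3] = [567, 324]
r4 m[E→φ0] = [80, 144]
r4 m[E→φ2] = [108, 504]
r4 m[M→φ3] = [36, 10]
r4 m[M→φ4] = [4536, 126]
r4 m[M→φ6] = [2016, 315]
r4 m[C→φ1] = [1, 1]
r4 m[P→φ2] = [16, 4]
r4 m[P→φ5] = [162, 36]
r4 m[P→φ7] = [648, 144]
r5 m[φ0→N] = [1296, 864]
r5 m[φ0→E] = [3888, 18144]
r5 m[φ1→N] = [7, 6]
r5 m[φ1→C] = [104976, 163296]
r5 m[φ2→E] = [80, 144]
r5 m[φ2→P] = [4536, 2016]
r5 m[φ3→N] = [288, 324]
r5 m[φ3→M] = [4536, 567]
r5 m[φ4→M] = [4, 5]
r5 m[φ5→P] = [8, 4]
r5 m[φ6→M] = [9, 2]
r5 m[φ7→P] = [2, 1]
r5 m[N→φ0] = [2016, 1944]
r5 m[N→φ1] = [23328, 17496]
r5 m[N→φ3] = [567, 324]
r5 m[E→φ0] = [80, 144]
r5 m[E→φ2] = [108, 504]
r5 m[M→φ3] = [36, 10]
r5 m[M→φ4] = [4536, 126]
r5 m[M→φ6] = [2016, 315]
r5 m[C→φ1] = [1, 1]
r5 m[P→φ2] = [16, 4]
r5 m[P→φ5] = [162, 36]
r5 m[P→φ7] = [648, 144]
r6 m[φ0→N] = [1296, 864]
r6 m[φ0→E] = [3888, 18144]
r6 m[φ1→N] = [7, 6]
r6 m[φ1→C] = [104976, 163296]
r6 m[φ2→E] = [80, 144]
r6 m[φ2→P] = [4536, 2016]
r6 m[φ3→N] = [288, 324]
r6 m[φ3→M] = [4536, 567]
r6 m[φ4→M] = [4, 5]
r6 m[φ5→P] = [8, 4]
r6 m[φ6→M] = [9, 2]
r6 m[φ7→P] = [2, 1]
r6 m[N→φ0] = [2016, 1944]
r6 m[N→φ1] = [373248, 279936]
r6 m[N→φ3] = [9072, 5184]
r6 m[E→φ0] = [80, 144]
r6 m[E→φ2] = [3888, 18144]
r6 m[M→φ3] = [36, 10]
r6 m[M→φ4] = [40824, 1134]
r6 m[M→φ6] = [18144, 2835]
r6 m[C→φ1] = [1, 1]
r6 m[P→φ2] = [16, 4]
r6 m[P→φ5] = [9072, 2016]
r6 m[P→φ7] = [36288, 8064]
r7 m[φ0→N] = [1296, 864]
r7 m[φ0→E] = [3888, 18144]
r7 m[φ1→N] = [7, 6]
r7 m[φ1→C] = [1679616, 2612736]
r7 m[φ2→E] = [80, 144]
r7 m[φ2→P] = [163296, 72576]
r7 m[φ3→N] = [288, 324]
r7 m[φ3→M] = [72576, 9072]
r7 m[φ4→M] = [4, 5]
r7 m[φ5→P] = [8, 4]
r7 m[φ6→M] = [9, 2]
r7 m[φ7→P] = [2, 1]
r7 m[N→φ0] = [2016, 1944]
r7 m[N→φ1] = [373248, 279936]
r7 m[N→φ3] = [9072, 5184]
r7 m[E→φ0] = [80, 144]
r7 m[E→φ2] = [3888, 18144]
r7 m[M→φ3] = [36, 10]
r7 m[M→φ4] = [40824, 1134]
r7 m[M→φ6] = [18144, 2835]
r7 m[C→φ1] = [1, 1]
r7 m[P→φ2] = [16, 4]
r7 m[P→φ5] = [9072, 2016]
r7 m[P→φ7] = [36288, 8064]
r8 m[φ0→N] = [1296, 864]
r8 m[φ0→E] = [3888, 18144]
r8 m[φ1→N] = [7, 6]
r8 m[φ1→C] = [1679616, 2612736]
r8 m[φ2→E] = [80, 144]
r8 m[φ2→P] = [163296, 72576]
r8 m[φ3→N] = [288, 324]
r8 m[φ3→M] = [72576, 9072]
r8 m[φ4→M] = [4, 5]
r8 m[φ5→P] = [8, 4]
r8 m[φ6→M] = [9, 2]
r8 m[φ7→P] = [2, 1]
r8 m[N→φ0] = [2016, 1944]
r8 m[N→φ1] = [373248, 279936]
r8 m[N→φ3] = [9072, 5184]
r8 m[E→φ0] = [80, 144]
r8 m[E→φ2] = [3888, 18144]
r8 m[M→φ3] = [36, 10]
r8 m[M→φ4] = [653184, 18144]
r8 m[M→φ6] = [290304, 45360]
r8 m[C→φ1] = [1, 1]
r8 m[P→φ2] = [16, 4]
r8 m[P→φ5] = [326592, 72576]
r8 m[P→φ7] = [1306368, 290304]
r9 m[φ0→N] = [1296, 864]
r9 m[φ0→E] = [3888, 18144]
r9 m[φ1→N] = [7, 6]
r9 m[φ1→C] = [1679616, 2612736]
r9 m[φ2→E] = [80, 144]
r9 m[φ2→P] = [163296, 72576]
r9 m[φ3→N] = [288, 324]
r9 m[φ3→M] = [72576, 9072]
r9 m[φ4→M] = [4, 5]
r9 m[φ5→P] = [8, 4]
r9 m[φ6→M] = [9, 2]
r9 m[φ7→P] = [2, 1]
r9 m[N→φ0] = [2016, 1944]
r9 m[N→φ1] = [373248, 279936]
r9 m[N→φ3] = [9072, 5184]
r9 m[E→φ0] = [80, 144]
r9 m[E→φ2] = [3888, 18144]
r9 m[M→φ3] = [36, 10]
r9 m[M→φ4] = [653184, 18144]
r9 m[M→φ6] = [290304, 45360]
r9 m[C→φ1] = [1, 1]
r9 m[P→φ2] = [16, 4]
r9 m[P→φ5] = [326592, 72576]
r9 m[P→φ7] = [1306368, 290304]
fixed point reached at round 9
traceback from N: (N=0, E=1, M=0, C=1, P=0), score=2612736

assignment: (N=0, E=1, M=0, C=1, P=0); score = 2612736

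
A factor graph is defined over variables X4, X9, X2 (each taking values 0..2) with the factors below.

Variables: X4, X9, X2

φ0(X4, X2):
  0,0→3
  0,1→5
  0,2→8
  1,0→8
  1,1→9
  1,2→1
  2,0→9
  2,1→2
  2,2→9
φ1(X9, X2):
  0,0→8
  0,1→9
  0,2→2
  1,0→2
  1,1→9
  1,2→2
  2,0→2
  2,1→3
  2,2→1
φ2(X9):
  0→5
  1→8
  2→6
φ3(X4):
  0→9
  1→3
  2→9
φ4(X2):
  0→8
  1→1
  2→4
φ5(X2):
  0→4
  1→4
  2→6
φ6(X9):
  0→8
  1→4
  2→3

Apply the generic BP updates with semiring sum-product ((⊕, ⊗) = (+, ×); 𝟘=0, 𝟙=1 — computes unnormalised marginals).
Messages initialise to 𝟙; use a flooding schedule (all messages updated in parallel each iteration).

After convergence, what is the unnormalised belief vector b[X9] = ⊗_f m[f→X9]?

b[X9] = [1780800, 613632, 238896]

init: all messages = 𝟙 over 3 values
r1 m[φ0→X4] = [16, 18, 20]
r1 m[φ0→X2] = [20, 16, 18]
r1 m[φ1→X9] = [19, 13, 6]
r1 m[φ1→X2] = [12, 21, 5]
r1 m[φ2→X9] = [5, 8, 6]
r1 m[φ3→X4] = [9, 3, 9]
r1 m[φ4→X2] = [8, 1, 4]
r1 m[φ5→X2] = [4, 4, 6]
r1 m[φ6→X9] = [8, 4, 3]
r1 m[X4→φ0] = [1, 1, 1]
r1 m[X4→φ3] = [1, 1, 1]
r1 m[X9→φ1] = [1, 1, 1]
r1 m[X9→φ2] = [1, 1, 1]
r1 m[X9→φ6] = [1, 1, 1]
r1 m[X2→φ0] = [1, 1, 1]
r1 m[X2→φ1] = [1, 1, 1]
r1 m[X2→φ4] = [1, 1, 1]
r1 m[X2→φ5] = [1, 1, 1]
r2 m[φ0→X4] = [16, 18, 20]
r2 m[φ0→X2] = [20, 16, 18]
r2 m[φ1→X9] = [19, 13, 6]
r2 m[φ1→X2] = [12, 21, 5]
r2 m[φ2→X9] = [5, 8, 6]
r2 m[φ3→X4] = [9, 3, 9]
r2 m[φ4→X2] = [8, 1, 4]
r2 m[φ5→X2] = [4, 4, 6]
r2 m[φ6→X9] = [8, 4, 3]
r2 m[X4→φ0] = [9, 3, 9]
r2 m[X4→φ3] = [16, 18, 20]
r2 m[X9→φ1] = [40, 32, 18]
r2 m[X9→φ2] = [152, 52, 18]
r2 m[X9→φ6] = [95, 104, 36]
r2 m[X2→φ0] = [384, 84, 120]
r2 m[X2→φ1] = [640, 64, 432]
r2 m[X2→φ4] = [960, 1344, 540]
r2 m[X2→φ5] = [1920, 336, 360]
r3 m[φ0→X4] = [2532, 3948, 4704]
r3 m[φ0→X2] = [132, 90, 156]
r3 m[φ1→X9] = [6560, 2720, 1904]
r3 m[φ1→X2] = [420, 702, 162]
r3 m[φ2→X9] = [5, 8, 6]
r3 m[φ3→X4] = [9, 3, 9]
r3 m[φ4→X2] = [8, 1, 4]
r3 m[φ5→X2] = [4, 4, 6]
r3 m[φ6→X9] = [8, 4, 3]
r3 m[X4→φ0] = [9, 3, 9]
r3 m[X4→φ3] = [16, 18, 20]
r3 m[X9→φ1] = [40, 32, 18]
r3 m[X9→φ2] = [152, 52, 18]
r3 m[X9→φ6] = [95, 104, 36]
r3 m[X2→φ0] = [384, 84, 120]
r3 m[X2→φ1] = [640, 64, 432]
r3 m[X2→φ4] = [960, 1344, 540]
r3 m[X2→φ5] = [1920, 336, 360]
r4 m[φ0→X4] = [2532, 3948, 4704]
r4 m[φ0→X2] = [132, 90, 156]
r4 m[φ1→X9] = [6560, 2720, 1904]
r4 m[φ1→X2] = [420, 702, 162]
r4 m[φ2→X9] = [5, 8, 6]
r4 m[φ3→X4] = [9, 3, 9]
r4 m[φ4→X2] = [8, 1, 4]
r4 m[φ5→X2] = [4, 4, 6]
r4 m[φ6→X9] = [8, 4, 3]
r4 m[X4→φ0] = [9, 3, 9]
r4 m[X4→φ3] = [2532, 3948, 4704]
r4 m[X9→φ1] = [40, 32, 18]
r4 m[X9→φ2] = [52480, 10880, 5712]
r4 m[X9→φ6] = [32800, 21760, 11424]
r4 m[X2→φ0] = [13440, 2808, 3888]
r4 m[X2→φ1] = [4224, 360, 3744]
r4 m[X2→φ4] = [221760, 252720, 151632]
r4 m[X2→φ5] = [443520, 63180, 101088]
r5 m[φ0→X4] = [85464, 136680, 161568]
r5 m[φ0→X2] = [132, 90, 156]
r5 m[φ1→X9] = [44520, 19176, 13272]
r5 m[φ1→X2] = [420, 702, 162]
r5 m[φ2→X9] = [5, 8, 6]
r5 m[φ3→X4] = [9, 3, 9]
r5 m[φ4→X2] = [8, 1, 4]
r5 m[φ5→X2] = [4, 4, 6]
r5 m[φ6→X9] = [8, 4, 3]
r5 m[X4→φ0] = [9, 3, 9]
r5 m[X4→φ3] = [2532, 3948, 4704]
r5 m[X9→φ1] = [40, 32, 18]
r5 m[X9→φ2] = [52480, 10880, 5712]
r5 m[X9→φ6] = [32800, 21760, 11424]
r5 m[X2→φ0] = [13440, 2808, 3888]
r5 m[X2→φ1] = [4224, 360, 3744]
r5 m[X2→φ4] = [221760, 252720, 151632]
r5 m[X2→φ5] = [443520, 63180, 101088]
r6 m[φ0→X4] = [85464, 136680, 161568]
r6 m[φ0→X2] = [132, 90, 156]
r6 m[φ1→X9] = [44520, 19176, 13272]
r6 m[φ1→X2] = [420, 702, 162]
r6 m[φ2→X9] = [5, 8, 6]
r6 m[φ3→X4] = [9, 3, 9]
r6 m[φ4→X2] = [8, 1, 4]
r6 m[φ5→X2] = [4, 4, 6]
r6 m[φ6→X9] = [8, 4, 3]
r6 m[X4→φ0] = [9, 3, 9]
r6 m[X4→φ3] = [85464, 136680, 161568]
r6 m[X9→φ1] = [40, 32, 18]
r6 m[X9→φ2] = [356160, 76704, 39816]
r6 m[X9→φ6] = [222600, 153408, 79632]
r6 m[X2→φ0] = [13440, 2808, 3888]
r6 m[X2→φ1] = [4224, 360, 3744]
r6 m[X2→φ4] = [221760, 252720, 151632]
r6 m[X2→φ5] = [443520, 63180, 101088]
r7 m[φ0→X4] = [85464, 136680, 161568]
r7 m[φ0→X2] = [132, 90, 156]
r7 m[φ1→X9] = [44520, 19176, 13272]
r7 m[φ1→X2] = [420, 702, 162]
r7 m[φ2→X9] = [5, 8, 6]
r7 m[φ3→X4] = [9, 3, 9]
r7 m[φ4→X2] = [8, 1, 4]
r7 m[φ5→X2] = [4, 4, 6]
r7 m[φ6→X9] = [8, 4, 3]
r7 m[X4→φ0] = [9, 3, 9]
r7 m[X4→φ3] = [85464, 136680, 161568]
r7 m[X9→φ1] = [40, 32, 18]
r7 m[X9→φ2] = [356160, 76704, 39816]
r7 m[X9→φ6] = [222600, 153408, 79632]
r7 m[X2→φ0] = [13440, 2808, 3888]
r7 m[X2→φ1] = [4224, 360, 3744]
r7 m[X2→φ4] = [221760, 252720, 151632]
r7 m[X2→φ5] = [443520, 63180, 101088]
fixed point reached at round 7
b[X9] = ⊗ incoming = [1780800, 613632, 238896]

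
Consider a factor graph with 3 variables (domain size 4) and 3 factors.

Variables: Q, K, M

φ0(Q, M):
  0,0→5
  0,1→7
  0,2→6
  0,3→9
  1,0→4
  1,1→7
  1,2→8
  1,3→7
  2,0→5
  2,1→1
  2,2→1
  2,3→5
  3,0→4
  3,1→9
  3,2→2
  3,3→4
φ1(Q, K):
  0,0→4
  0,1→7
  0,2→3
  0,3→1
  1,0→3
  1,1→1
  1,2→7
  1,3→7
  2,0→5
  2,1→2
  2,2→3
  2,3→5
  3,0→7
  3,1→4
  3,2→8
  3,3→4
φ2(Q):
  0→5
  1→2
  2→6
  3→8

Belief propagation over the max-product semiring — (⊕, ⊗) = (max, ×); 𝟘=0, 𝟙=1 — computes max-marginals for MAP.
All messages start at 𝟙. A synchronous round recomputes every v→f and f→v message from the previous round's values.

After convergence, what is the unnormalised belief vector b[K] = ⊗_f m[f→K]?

b[K] = [504, 315, 576, 288]

init: all messages = 𝟙 over 4 values
r1 m[φ0→Q] = [9, 8, 5, 9]
r1 m[φ0→M] = [5, 9, 8, 9]
r1 m[φ1→Q] = [7, 7, 5, 8]
r1 m[φ1→K] = [7, 7, 8, 7]
r1 m[φ2→Q] = [5, 2, 6, 8]
r1 m[Q→φ0] = [1, 1, 1, 1]
r1 m[Q→φ1] = [1, 1, 1, 1]
r1 m[Q→φ2] = [1, 1, 1, 1]
r1 m[K→φ1] = [1, 1, 1, 1]
r1 m[M→φ0] = [1, 1, 1, 1]
r2 m[φ0→Q] = [9, 8, 5, 9]
r2 m[φ0→M] = [5, 9, 8, 9]
r2 m[φ1→Q] = [7, 7, 5, 8]
r2 m[φ1→K] = [7, 7, 8, 7]
r2 m[φ2→Q] = [5, 2, 6, 8]
r2 m[Q→φ0] = [35, 14, 30, 64]
r2 m[Q→φ1] = [45, 16, 30, 72]
r2 m[Q→φ2] = [63, 56, 25, 72]
r2 m[K→φ1] = [1, 1, 1, 1]
r2 m[M→φ0] = [1, 1, 1, 1]
r3 m[φ0→Q] = [9, 8, 5, 9]
r3 m[φ0→M] = [256, 576, 210, 315]
r3 m[φ1→Q] = [7, 7, 5, 8]
r3 m[φ1→K] = [504, 315, 576, 288]
r3 m[φ2→Q] = [5, 2, 6, 8]
r3 m[Q→φ0] = [35, 14, 30, 64]
r3 m[Q→φ1] = [45, 16, 30, 72]
r3 m[Q→φ2] = [63, 56, 25, 72]
r3 m[K→φ1] = [1, 1, 1, 1]
r3 m[M→φ0] = [1, 1, 1, 1]
r4 m[φ0→Q] = [9, 8, 5, 9]
r4 m[φ0→M] = [256, 576, 210, 315]
r4 m[φ1→Q] = [7, 7, 5, 8]
r4 m[φ1→K] = [504, 315, 576, 288]
r4 m[φ2→Q] = [5, 2, 6, 8]
r4 m[Q→φ0] = [35, 14, 30, 64]
r4 m[Q→φ1] = [45, 16, 30, 72]
r4 m[Q→φ2] = [63, 56, 25, 72]
r4 m[K→φ1] = [1, 1, 1, 1]
r4 m[M→φ0] = [1, 1, 1, 1]
fixed point reached at round 4
b[K] = ⊗ incoming = [504, 315, 576, 288]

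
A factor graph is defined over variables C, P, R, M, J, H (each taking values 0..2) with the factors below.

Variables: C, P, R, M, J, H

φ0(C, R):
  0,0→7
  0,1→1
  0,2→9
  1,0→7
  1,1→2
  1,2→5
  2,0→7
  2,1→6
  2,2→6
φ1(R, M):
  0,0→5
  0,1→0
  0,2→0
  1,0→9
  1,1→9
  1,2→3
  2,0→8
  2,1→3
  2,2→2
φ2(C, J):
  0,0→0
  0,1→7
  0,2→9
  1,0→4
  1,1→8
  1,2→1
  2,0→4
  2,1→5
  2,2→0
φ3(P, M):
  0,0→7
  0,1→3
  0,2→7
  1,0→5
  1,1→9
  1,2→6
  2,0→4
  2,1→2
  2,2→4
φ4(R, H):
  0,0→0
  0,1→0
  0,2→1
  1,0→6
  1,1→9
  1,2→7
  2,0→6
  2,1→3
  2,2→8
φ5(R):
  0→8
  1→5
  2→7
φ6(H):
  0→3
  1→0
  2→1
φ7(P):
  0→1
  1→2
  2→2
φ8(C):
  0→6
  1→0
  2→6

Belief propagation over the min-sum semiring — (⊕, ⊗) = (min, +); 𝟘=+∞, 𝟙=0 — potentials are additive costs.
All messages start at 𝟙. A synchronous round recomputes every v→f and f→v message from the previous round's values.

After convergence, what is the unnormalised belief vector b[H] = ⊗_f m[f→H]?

b[H] = [23, 20, 22]

init: all messages = 𝟙 over 3 values
r1 m[φ0→C] = [1, 2, 6]
r1 m[φ0→R] = [7, 1, 5]
r1 m[φ1→R] = [0, 3, 2]
r1 m[φ1→M] = [5, 0, 0]
r1 m[φ2→C] = [0, 1, 0]
r1 m[φ2→J] = [0, 5, 0]
r1 m[φ3→P] = [3, 5, 2]
r1 m[φ3→M] = [4, 2, 4]
r1 m[φ4→R] = [0, 6, 3]
r1 m[φ4→H] = [0, 0, 1]
r1 m[φ5→R] = [8, 5, 7]
r1 m[φ6→H] = [3, 0, 1]
r1 m[φ7→P] = [1, 2, 2]
r1 m[φ8→C] = [6, 0, 6]
r1 m[C→φ0] = [0, 0, 0]
r1 m[C→φ2] = [0, 0, 0]
r1 m[C→φ8] = [0, 0, 0]
r1 m[P→φ3] = [0, 0, 0]
r1 m[P→φ7] = [0, 0, 0]
r1 m[R→φ0] = [0, 0, 0]
r1 m[R→φ1] = [0, 0, 0]
r1 m[R→φ4] = [0, 0, 0]
r1 m[R→φ5] = [0, 0, 0]
r1 m[M→φ1] = [0, 0, 0]
r1 m[M→φ3] = [0, 0, 0]
r1 m[J→φ2] = [0, 0, 0]
r1 m[H→φ4] = [0, 0, 0]
r1 m[H→φ6] = [0, 0, 0]
r2 m[φ0→C] = [1, 2, 6]
r2 m[φ0→R] = [7, 1, 5]
r2 m[φ1→R] = [0, 3, 2]
r2 m[φ1→M] = [5, 0, 0]
r2 m[φ2→C] = [0, 1, 0]
r2 m[φ2→J] = [0, 5, 0]
r2 m[φ3→P] = [3, 5, 2]
r2 m[φ3→M] = [4, 2, 4]
r2 m[φ4→R] = [0, 6, 3]
r2 m[φ4→H] = [0, 0, 1]
r2 m[φ5→R] = [8, 5, 7]
r2 m[φ6→H] = [3, 0, 1]
r2 m[φ7→P] = [1, 2, 2]
r2 m[φ8→C] = [6, 0, 6]
r2 m[C→φ0] = [6, 1, 6]
r2 m[C→φ2] = [7, 2, 12]
r2 m[C→φ8] = [1, 3, 6]
r2 m[P→φ3] = [1, 2, 2]
r2 m[P→φ7] = [3, 5, 2]
r2 m[R→φ0] = [8, 14, 12]
r2 m[R→φ1] = [15, 12, 15]
r2 m[R→φ4] = [15, 9, 14]
r2 m[R→φ5] = [7, 10, 10]
r2 m[M→φ1] = [4, 2, 4]
r2 m[M→φ3] = [5, 0, 0]
r2 m[J→φ2] = [0, 0, 0]
r2 m[H→φ4] = [3, 0, 1]
r2 m[H→φ6] = [0, 0, 1]
r3 m[φ0→C] = [15, 15, 15]
r3 m[φ0→R] = [8, 3, 6]
r3 m[φ1→R] = [2, 7, 5]
r3 m[φ1→M] = [20, 15, 15]
r3 m[φ2→C] = [0, 1, 0]
r3 m[φ2→J] = [6, 10, 3]
r3 m[φ3→P] = [3, 6, 2]
r3 m[φ3→M] = [6, 4, 6]
r3 m[φ4→R] = [0, 8, 3]
r3 m[φ4→H] = [15, 15, 16]
r3 m[φ5→R] = [8, 5, 7]
r3 m[φ6→H] = [3, 0, 1]
r3 m[φ7→P] = [1, 2, 2]
r3 m[φ8→C] = [6, 0, 6]
r3 m[C→φ0] = [6, 1, 6]
r3 m[C→φ2] = [7, 2, 12]
r3 m[C→φ8] = [1, 3, 6]
r3 m[P→φ3] = [1, 2, 2]
r3 m[P→φ7] = [3, 5, 2]
r3 m[R→φ0] = [8, 14, 12]
r3 m[R→φ1] = [15, 12, 15]
r3 m[R→φ4] = [15, 9, 14]
r3 m[R→φ5] = [7, 10, 10]
r3 m[M→φ1] = [4, 2, 4]
r3 m[M→φ3] = [5, 0, 0]
r3 m[J→φ2] = [0, 0, 0]
r3 m[H→φ4] = [3, 0, 1]
r3 m[H→φ6] = [0, 0, 1]
r4 m[φ0→C] = [15, 15, 15]
r4 m[φ0→R] = [8, 3, 6]
r4 m[φ1→R] = [2, 7, 5]
r4 m[φ1→M] = [20, 15, 15]
r4 m[φ2→C] = [0, 1, 0]
r4 m[φ2→J] = [6, 10, 3]
r4 m[φ3→P] = [3, 6, 2]
r4 m[φ3→M] = [6, 4, 6]
r4 m[φ4→R] = [0, 8, 3]
r4 m[φ4→H] = [15, 15, 16]
r4 m[φ5→R] = [8, 5, 7]
r4 m[φ6→H] = [3, 0, 1]
r4 m[φ7→P] = [1, 2, 2]
r4 m[φ8→C] = [6, 0, 6]
r4 m[C→φ0] = [6, 1, 6]
r4 m[C→φ2] = [21, 15, 21]
r4 m[C→φ8] = [15, 16, 15]
r4 m[P→φ3] = [1, 2, 2]
r4 m[P→φ7] = [3, 6, 2]
r4 m[R→φ0] = [10, 20, 15]
r4 m[R→φ1] = [16, 16, 16]
r4 m[R→φ4] = [18, 15, 18]
r4 m[R→φ5] = [10, 18, 14]
r4 m[M→φ1] = [6, 4, 6]
r4 m[M→φ3] = [20, 15, 15]
r4 m[J→φ2] = [0, 0, 0]
r4 m[H→φ4] = [3, 0, 1]
r4 m[H→φ6] = [15, 15, 16]
r5 m[φ0→C] = [17, 17, 17]
r5 m[φ0→R] = [8, 3, 6]
r5 m[φ1→R] = [4, 9, 7]
r5 m[φ1→M] = [21, 16, 16]
r5 m[φ2→C] = [0, 1, 0]
r5 m[φ2→J] = [19, 23, 16]
r5 m[φ3→P] = [18, 21, 17]
r5 m[φ3→M] = [6, 4, 6]
r5 m[φ4→R] = [0, 8, 3]
r5 m[φ4→H] = [18, 18, 19]
r5 m[φ5→R] = [8, 5, 7]
r5 m[φ6→H] = [3, 0, 1]
r5 m[φ7→P] = [1, 2, 2]
r5 m[φ8→C] = [6, 0, 6]
r5 m[C→φ0] = [6, 1, 6]
r5 m[C→φ2] = [21, 15, 21]
r5 m[C→φ8] = [15, 16, 15]
r5 m[P→φ3] = [1, 2, 2]
r5 m[P→φ7] = [3, 6, 2]
r5 m[R→φ0] = [10, 20, 15]
r5 m[R→φ1] = [16, 16, 16]
r5 m[R→φ4] = [18, 15, 18]
r5 m[R→φ5] = [10, 18, 14]
r5 m[M→φ1] = [6, 4, 6]
r5 m[M→φ3] = [20, 15, 15]
r5 m[J→φ2] = [0, 0, 0]
r5 m[H→φ4] = [3, 0, 1]
r5 m[H→φ6] = [15, 15, 16]
r6 m[φ0→C] = [17, 17, 17]
r6 m[φ0→R] = [8, 3, 6]
r6 m[φ1→R] = [4, 9, 7]
r6 m[φ1→M] = [21, 16, 16]
r6 m[φ2→C] = [0, 1, 0]
r6 m[φ2→J] = [19, 23, 16]
r6 m[φ3→P] = [18, 21, 17]
r6 m[φ3→M] = [6, 4, 6]
r6 m[φ4→R] = [0, 8, 3]
r6 m[φ4→H] = [18, 18, 19]
r6 m[φ5→R] = [8, 5, 7]
r6 m[φ6→H] = [3, 0, 1]
r6 m[φ7→P] = [1, 2, 2]
r6 m[φ8→C] = [6, 0, 6]
r6 m[C→φ0] = [6, 1, 6]
r6 m[C→φ2] = [23, 17, 23]
r6 m[C→φ8] = [17, 18, 17]
r6 m[P→φ3] = [1, 2, 2]
r6 m[P→φ7] = [18, 21, 17]
r6 m[R→φ0] = [12, 22, 17]
r6 m[R→φ1] = [16, 16, 16]
r6 m[R→φ4] = [20, 17, 20]
r6 m[R→φ5] = [12, 20, 16]
r6 m[M→φ1] = [6, 4, 6]
r6 m[M→φ3] = [21, 16, 16]
r6 m[J→φ2] = [0, 0, 0]
r6 m[H→φ4] = [3, 0, 1]
r6 m[H→φ6] = [18, 18, 19]
r7 m[φ0→C] = [19, 19, 19]
r7 m[φ0→R] = [8, 3, 6]
r7 m[φ1→R] = [4, 9, 7]
r7 m[φ1→M] = [21, 16, 16]
r7 m[φ2→C] = [0, 1, 0]
r7 m[φ2→J] = [21, 25, 18]
r7 m[φ3→P] = [19, 22, 18]
r7 m[φ3→M] = [6, 4, 6]
r7 m[φ4→R] = [0, 8, 3]
r7 m[φ4→H] = [20, 20, 21]
r7 m[φ5→R] = [8, 5, 7]
r7 m[φ6→H] = [3, 0, 1]
r7 m[φ7→P] = [1, 2, 2]
r7 m[φ8→C] = [6, 0, 6]
r7 m[C→φ0] = [6, 1, 6]
r7 m[C→φ2] = [23, 17, 23]
r7 m[C→φ8] = [17, 18, 17]
r7 m[P→φ3] = [1, 2, 2]
r7 m[P→φ7] = [18, 21, 17]
r7 m[R→φ0] = [12, 22, 17]
r7 m[R→φ1] = [16, 16, 16]
r7 m[R→φ4] = [20, 17, 20]
r7 m[R→φ5] = [12, 20, 16]
r7 m[M→φ1] = [6, 4, 6]
r7 m[M→φ3] = [21, 16, 16]
r7 m[J→φ2] = [0, 0, 0]
r7 m[H→φ4] = [3, 0, 1]
r7 m[H→φ6] = [18, 18, 19]
r8 m[φ0→C] = [19, 19, 19]
r8 m[φ0→R] = [8, 3, 6]
r8 m[φ1→R] = [4, 9, 7]
r8 m[φ1→M] = [21, 16, 16]
r8 m[φ2→C] = [0, 1, 0]
r8 m[φ2→J] = [21, 25, 18]
r8 m[φ3→P] = [19, 22, 18]
r8 m[φ3→M] = [6, 4, 6]
r8 m[φ4→R] = [0, 8, 3]
r8 m[φ4→H] = [20, 20, 21]
r8 m[φ5→R] = [8, 5, 7]
r8 m[φ6→H] = [3, 0, 1]
r8 m[φ7→P] = [1, 2, 2]
r8 m[φ8→C] = [6, 0, 6]
r8 m[C→φ0] = [6, 1, 6]
r8 m[C→φ2] = [25, 19, 25]
r8 m[C→φ8] = [19, 20, 19]
r8 m[P→φ3] = [1, 2, 2]
r8 m[P→φ7] = [19, 22, 18]
r8 m[R→φ0] = [12, 22, 17]
r8 m[R→φ1] = [16, 16, 16]
r8 m[R→φ4] = [20, 17, 20]
r8 m[R→φ5] = [12, 20, 16]
r8 m[M→φ1] = [6, 4, 6]
r8 m[M→φ3] = [21, 16, 16]
r8 m[J→φ2] = [0, 0, 0]
r8 m[H→φ4] = [3, 0, 1]
r8 m[H→φ6] = [20, 20, 21]
r9 m[φ0→C] = [19, 19, 19]
r9 m[φ0→R] = [8, 3, 6]
r9 m[φ1→R] = [4, 9, 7]
r9 m[φ1→M] = [21, 16, 16]
r9 m[φ2→C] = [0, 1, 0]
r9 m[φ2→J] = [23, 27, 20]
r9 m[φ3→P] = [19, 22, 18]
r9 m[φ3→M] = [6, 4, 6]
r9 m[φ4→R] = [0, 8, 3]
r9 m[φ4→H] = [20, 20, 21]
r9 m[φ5→R] = [8, 5, 7]
r9 m[φ6→H] = [3, 0, 1]
r9 m[φ7→P] = [1, 2, 2]
r9 m[φ8→C] = [6, 0, 6]
r9 m[C→φ0] = [6, 1, 6]
r9 m[C→φ2] = [25, 19, 25]
r9 m[C→φ8] = [19, 20, 19]
r9 m[P→φ3] = [1, 2, 2]
r9 m[P→φ7] = [19, 22, 18]
r9 m[R→φ0] = [12, 22, 17]
r9 m[R→φ1] = [16, 16, 16]
r9 m[R→φ4] = [20, 17, 20]
r9 m[R→φ5] = [12, 20, 16]
r9 m[M→φ1] = [6, 4, 6]
r9 m[M→φ3] = [21, 16, 16]
r9 m[J→φ2] = [0, 0, 0]
r9 m[H→φ4] = [3, 0, 1]
r9 m[H→φ6] = [20, 20, 21]
r10 m[φ0→C] = [19, 19, 19]
r10 m[φ0→R] = [8, 3, 6]
r10 m[φ1→R] = [4, 9, 7]
r10 m[φ1→M] = [21, 16, 16]
r10 m[φ2→C] = [0, 1, 0]
r10 m[φ2→J] = [23, 27, 20]
r10 m[φ3→P] = [19, 22, 18]
r10 m[φ3→M] = [6, 4, 6]
r10 m[φ4→R] = [0, 8, 3]
r10 m[φ4→H] = [20, 20, 21]
r10 m[φ5→R] = [8, 5, 7]
r10 m[φ6→H] = [3, 0, 1]
r10 m[φ7→P] = [1, 2, 2]
r10 m[φ8→C] = [6, 0, 6]
r10 m[C→φ0] = [6, 1, 6]
r10 m[C→φ2] = [25, 19, 25]
r10 m[C→φ8] = [19, 20, 19]
r10 m[P→φ3] = [1, 2, 2]
r10 m[P→φ7] = [19, 22, 18]
r10 m[R→φ0] = [12, 22, 17]
r10 m[R→φ1] = [16, 16, 16]
r10 m[R→φ4] = [20, 17, 20]
r10 m[R→φ5] = [12, 20, 16]
r10 m[M→φ1] = [6, 4, 6]
r10 m[M→φ3] = [21, 16, 16]
r10 m[J→φ2] = [0, 0, 0]
r10 m[H→φ4] = [3, 0, 1]
r10 m[H→φ6] = [20, 20, 21]
fixed point reached at round 10
b[H] = ⊗ incoming = [23, 20, 22]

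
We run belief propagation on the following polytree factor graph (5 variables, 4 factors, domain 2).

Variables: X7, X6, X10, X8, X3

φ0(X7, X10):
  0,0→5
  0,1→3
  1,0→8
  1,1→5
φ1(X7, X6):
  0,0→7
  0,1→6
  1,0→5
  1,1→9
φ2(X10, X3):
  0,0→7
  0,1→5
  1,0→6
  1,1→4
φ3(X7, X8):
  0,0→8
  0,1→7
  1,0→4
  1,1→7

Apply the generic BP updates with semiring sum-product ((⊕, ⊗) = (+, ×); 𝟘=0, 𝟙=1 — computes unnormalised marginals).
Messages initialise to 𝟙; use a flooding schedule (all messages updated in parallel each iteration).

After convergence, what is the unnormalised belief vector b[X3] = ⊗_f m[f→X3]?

init: all messages = 𝟙 over 2 values
r1 m[φ0→X7] = [8, 13]
r1 m[φ0→X10] = [13, 8]
r1 m[φ1→X7] = [13, 14]
r1 m[φ1→X6] = [12, 15]
r1 m[φ2→X10] = [12, 10]
r1 m[φ2→X3] = [13, 9]
r1 m[φ3→X7] = [15, 11]
r1 m[φ3→X8] = [12, 14]
r1 m[X7→φ0] = [1, 1]
r1 m[X7→φ1] = [1, 1]
r1 m[X7→φ3] = [1, 1]
r1 m[X6→φ1] = [1, 1]
r1 m[X10→φ0] = [1, 1]
r1 m[X10→φ2] = [1, 1]
r1 m[X8→φ3] = [1, 1]
r1 m[X3→φ2] = [1, 1]
r2 m[φ0→X7] = [8, 13]
r2 m[φ0→X10] = [13, 8]
r2 m[φ1→X7] = [13, 14]
r2 m[φ1→X6] = [12, 15]
r2 m[φ2→X10] = [12, 10]
r2 m[φ2→X3] = [13, 9]
r2 m[φ3→X7] = [15, 11]
r2 m[φ3→X8] = [12, 14]
r2 m[X7→φ0] = [195, 154]
r2 m[X7→φ1] = [120, 143]
r2 m[X7→φ3] = [104, 182]
r2 m[X6→φ1] = [1, 1]
r2 m[X10→φ0] = [12, 10]
r2 m[X10→φ2] = [13, 8]
r2 m[X8→φ3] = [1, 1]
r2 m[X3→φ2] = [1, 1]
r3 m[φ0→X7] = [90, 146]
r3 m[φ0→X10] = [2207, 1355]
r3 m[φ1→X7] = [13, 14]
r3 m[φ1→X6] = [1555, 2007]
r3 m[φ2→X10] = [12, 10]
r3 m[φ2→X3] = [139, 97]
r3 m[φ3→X7] = [15, 11]
r3 m[φ3→X8] = [1560, 2002]
r3 m[X7→φ0] = [195, 154]
r3 m[X7→φ1] = [120, 143]
r3 m[X7→φ3] = [104, 182]
r3 m[X6→φ1] = [1, 1]
r3 m[X10→φ0] = [12, 10]
r3 m[X10→φ2] = [13, 8]
r3 m[X8→φ3] = [1, 1]
r3 m[X3→φ2] = [1, 1]
r4 m[φ0→X7] = [90, 146]
r4 m[φ0→X10] = [2207, 1355]
r4 m[φ1→X7] = [13, 14]
r4 m[φ1→X6] = [1555, 2007]
r4 m[φ2→X10] = [12, 10]
r4 m[φ2→X3] = [139, 97]
r4 m[φ3→X7] = [15, 11]
r4 m[φ3→X8] = [1560, 2002]
r4 m[X7→φ0] = [195, 154]
r4 m[X7→φ1] = [1350, 1606]
r4 m[X7→φ3] = [1170, 2044]
r4 m[X6→φ1] = [1, 1]
r4 m[X10→φ0] = [12, 10]
r4 m[X10→φ2] = [2207, 1355]
r4 m[X8→φ3] = [1, 1]
r4 m[X3→φ2] = [1, 1]
r5 m[φ0→X7] = [90, 146]
r5 m[φ0→X10] = [2207, 1355]
r5 m[φ1→X7] = [13, 14]
r5 m[φ1→X6] = [17480, 22554]
r5 m[φ2→X10] = [12, 10]
r5 m[φ2→X3] = [23579, 16455]
r5 m[φ3→X7] = [15, 11]
r5 m[φ3→X8] = [17536, 22498]
r5 m[X7→φ0] = [195, 154]
r5 m[X7→φ1] = [1350, 1606]
r5 m[X7→φ3] = [1170, 2044]
r5 m[X6→φ1] = [1, 1]
r5 m[X10→φ0] = [12, 10]
r5 m[X10→φ2] = [2207, 1355]
r5 m[X8→φ3] = [1, 1]
r5 m[X3→φ2] = [1, 1]
r6 m[φ0→X7] = [90, 146]
r6 m[φ0→X10] = [2207, 1355]
r6 m[φ1→X7] = [13, 14]
r6 m[φ1→X6] = [17480, 22554]
r6 m[φ2→X10] = [12, 10]
r6 m[φ2→X3] = [23579, 16455]
r6 m[φ3→X7] = [15, 11]
r6 m[φ3→X8] = [17536, 22498]
r6 m[X7→φ0] = [195, 154]
r6 m[X7→φ1] = [1350, 1606]
r6 m[X7→φ3] = [1170, 2044]
r6 m[X6→φ1] = [1, 1]
r6 m[X10→φ0] = [12, 10]
r6 m[X10→φ2] = [2207, 1355]
r6 m[X8→φ3] = [1, 1]
r6 m[X3→φ2] = [1, 1]
fixed point reached at round 6
b[X3] = ⊗ incoming = [23579, 16455]

b[X3] = [23579, 16455]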